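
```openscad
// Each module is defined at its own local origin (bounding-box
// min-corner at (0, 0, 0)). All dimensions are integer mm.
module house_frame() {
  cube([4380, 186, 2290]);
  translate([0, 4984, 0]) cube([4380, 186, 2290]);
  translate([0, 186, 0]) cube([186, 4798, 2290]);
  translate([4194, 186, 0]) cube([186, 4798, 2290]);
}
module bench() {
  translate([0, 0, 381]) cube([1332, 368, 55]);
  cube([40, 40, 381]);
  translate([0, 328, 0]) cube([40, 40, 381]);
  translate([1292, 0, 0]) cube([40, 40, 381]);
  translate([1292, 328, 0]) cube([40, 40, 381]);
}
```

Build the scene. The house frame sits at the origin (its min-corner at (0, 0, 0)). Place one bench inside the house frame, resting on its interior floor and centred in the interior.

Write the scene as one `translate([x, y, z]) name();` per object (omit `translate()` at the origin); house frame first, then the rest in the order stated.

house_frame();
translate([1524, 2401, 0]) bench();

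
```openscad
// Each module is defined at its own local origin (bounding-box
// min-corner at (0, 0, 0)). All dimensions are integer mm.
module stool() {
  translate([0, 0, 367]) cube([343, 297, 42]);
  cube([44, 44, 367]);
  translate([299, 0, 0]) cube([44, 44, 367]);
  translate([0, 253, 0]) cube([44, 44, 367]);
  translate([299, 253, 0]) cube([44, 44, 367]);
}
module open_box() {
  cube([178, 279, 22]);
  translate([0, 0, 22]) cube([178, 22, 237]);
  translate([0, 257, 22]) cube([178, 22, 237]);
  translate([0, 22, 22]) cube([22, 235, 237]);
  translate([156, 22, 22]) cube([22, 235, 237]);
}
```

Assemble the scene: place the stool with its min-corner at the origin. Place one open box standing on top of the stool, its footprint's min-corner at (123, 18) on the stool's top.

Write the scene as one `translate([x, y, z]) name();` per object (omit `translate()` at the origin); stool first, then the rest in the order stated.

stool();
translate([123, 18, 409]) open_box();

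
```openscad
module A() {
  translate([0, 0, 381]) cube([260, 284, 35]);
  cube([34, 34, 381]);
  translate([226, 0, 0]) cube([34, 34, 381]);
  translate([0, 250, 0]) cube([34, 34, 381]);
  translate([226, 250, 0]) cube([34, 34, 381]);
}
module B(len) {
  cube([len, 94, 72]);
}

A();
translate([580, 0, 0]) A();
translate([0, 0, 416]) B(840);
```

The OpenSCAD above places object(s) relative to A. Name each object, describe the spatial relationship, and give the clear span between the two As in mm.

A is a stool. B is a beam. A beam spans the tops of two stools. The clear span between the two stools is 320 mm.

Second stool starts at x = 580; first ends at x = 260; clear span = 580 − 260 = 320 mm.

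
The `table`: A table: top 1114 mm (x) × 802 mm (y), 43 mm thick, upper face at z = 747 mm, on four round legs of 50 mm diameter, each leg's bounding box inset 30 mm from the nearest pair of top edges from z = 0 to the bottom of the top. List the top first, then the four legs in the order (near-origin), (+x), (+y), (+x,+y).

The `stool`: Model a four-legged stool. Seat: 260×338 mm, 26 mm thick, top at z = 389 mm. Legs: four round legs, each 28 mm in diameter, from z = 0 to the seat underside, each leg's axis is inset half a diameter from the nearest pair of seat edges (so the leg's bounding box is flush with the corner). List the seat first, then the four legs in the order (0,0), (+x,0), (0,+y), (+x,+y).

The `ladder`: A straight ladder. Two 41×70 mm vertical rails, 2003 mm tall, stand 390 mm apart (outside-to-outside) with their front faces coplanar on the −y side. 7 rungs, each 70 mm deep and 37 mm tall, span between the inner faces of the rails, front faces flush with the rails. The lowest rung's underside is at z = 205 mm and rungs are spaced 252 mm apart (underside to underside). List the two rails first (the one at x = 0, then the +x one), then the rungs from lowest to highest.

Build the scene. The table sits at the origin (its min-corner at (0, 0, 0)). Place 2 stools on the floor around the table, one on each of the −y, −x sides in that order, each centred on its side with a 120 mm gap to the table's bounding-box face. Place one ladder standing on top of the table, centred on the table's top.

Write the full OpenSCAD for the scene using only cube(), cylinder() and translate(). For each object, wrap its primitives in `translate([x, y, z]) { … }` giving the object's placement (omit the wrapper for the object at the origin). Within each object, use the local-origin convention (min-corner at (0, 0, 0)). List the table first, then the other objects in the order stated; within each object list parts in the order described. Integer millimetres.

translate([0, 0, 704]) cube([1114, 802, 43]);
translate([55, 55, 0]) cylinder(h = 704, r = 25);
translate([1059, 55, 0]) cylinder(h = 704, r = 25);
translate([55, 747, 0]) cylinder(h = 704, r = 25);
translate([1059, 747, 0]) cylinder(h = 704, r = 25);
translate([427, -458, 0]) {
  translate([0, 0, 363]) cube([260, 338, 26]);
  translate([14, 14, 0]) cylinder(h = 363, r = 14);
  translate([246, 14, 0]) cylinder(h = 363, r = 14);
  translate([14, 324, 0]) cylinder(h = 363, r = 14);
  translate([246, 324, 0]) cylinder(h = 363, r = 14);
}
translate([-380, 232, 0]) {
  translate([0, 0, 363]) cube([260, 338, 26]);
  translate([14, 14, 0]) cylinder(h = 363, r = 14);
  translate([246, 14, 0]) cylinder(h = 363, r = 14);
  translate([14, 324, 0]) cylinder(h = 363, r = 14);
  translate([246, 324, 0]) cylinder(h = 363, r = 14);
}
translate([362, 366, 747]) {
  cube([41, 70, 2003]);
  translate([349, 0, 0]) cube([41, 70, 2003]);
  translate([41, 0, 205]) cube([308, 70, 37]);
  translate([41, 0, 457]) cube([308, 70, 37]);
  translate([41, 0, 709]) cube([308, 70, 37]);
  translate([41, 0, 961]) cube([308, 70, 37]);
  translate([41, 0, 1213]) cube([308, 70, 37]);
  translate([41, 0, 1465]) cube([308, 70, 37]);
  translate([41, 0, 1717]) cube([308, 70, 37]);
}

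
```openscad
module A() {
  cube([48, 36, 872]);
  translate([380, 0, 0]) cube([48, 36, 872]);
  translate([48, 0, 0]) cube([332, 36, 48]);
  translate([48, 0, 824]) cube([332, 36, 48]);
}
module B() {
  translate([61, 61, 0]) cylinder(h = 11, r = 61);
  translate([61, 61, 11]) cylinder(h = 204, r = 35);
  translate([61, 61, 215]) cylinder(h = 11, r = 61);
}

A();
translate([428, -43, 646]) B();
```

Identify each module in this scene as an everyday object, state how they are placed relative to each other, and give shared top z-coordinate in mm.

Both tops at z = 872 mm.

A is a picture frame. B is a spool. The spool is beside the picture frame with their tops flush at z = 872. The shared top z-coordinate is 872 mm.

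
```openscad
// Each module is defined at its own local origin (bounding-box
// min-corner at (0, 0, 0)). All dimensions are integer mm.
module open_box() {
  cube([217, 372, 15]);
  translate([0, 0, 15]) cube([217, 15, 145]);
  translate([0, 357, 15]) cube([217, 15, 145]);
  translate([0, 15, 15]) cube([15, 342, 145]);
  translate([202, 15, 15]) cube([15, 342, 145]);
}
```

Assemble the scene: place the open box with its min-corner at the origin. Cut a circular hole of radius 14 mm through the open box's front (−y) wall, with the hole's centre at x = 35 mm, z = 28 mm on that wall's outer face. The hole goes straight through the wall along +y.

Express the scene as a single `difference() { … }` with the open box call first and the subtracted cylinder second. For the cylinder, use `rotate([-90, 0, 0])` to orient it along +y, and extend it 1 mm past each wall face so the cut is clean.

difference() {
  open_box();
  translate([35, -1, 28]) rotate([-90, 0, 0]) cylinder(h = 17, r = 14);
}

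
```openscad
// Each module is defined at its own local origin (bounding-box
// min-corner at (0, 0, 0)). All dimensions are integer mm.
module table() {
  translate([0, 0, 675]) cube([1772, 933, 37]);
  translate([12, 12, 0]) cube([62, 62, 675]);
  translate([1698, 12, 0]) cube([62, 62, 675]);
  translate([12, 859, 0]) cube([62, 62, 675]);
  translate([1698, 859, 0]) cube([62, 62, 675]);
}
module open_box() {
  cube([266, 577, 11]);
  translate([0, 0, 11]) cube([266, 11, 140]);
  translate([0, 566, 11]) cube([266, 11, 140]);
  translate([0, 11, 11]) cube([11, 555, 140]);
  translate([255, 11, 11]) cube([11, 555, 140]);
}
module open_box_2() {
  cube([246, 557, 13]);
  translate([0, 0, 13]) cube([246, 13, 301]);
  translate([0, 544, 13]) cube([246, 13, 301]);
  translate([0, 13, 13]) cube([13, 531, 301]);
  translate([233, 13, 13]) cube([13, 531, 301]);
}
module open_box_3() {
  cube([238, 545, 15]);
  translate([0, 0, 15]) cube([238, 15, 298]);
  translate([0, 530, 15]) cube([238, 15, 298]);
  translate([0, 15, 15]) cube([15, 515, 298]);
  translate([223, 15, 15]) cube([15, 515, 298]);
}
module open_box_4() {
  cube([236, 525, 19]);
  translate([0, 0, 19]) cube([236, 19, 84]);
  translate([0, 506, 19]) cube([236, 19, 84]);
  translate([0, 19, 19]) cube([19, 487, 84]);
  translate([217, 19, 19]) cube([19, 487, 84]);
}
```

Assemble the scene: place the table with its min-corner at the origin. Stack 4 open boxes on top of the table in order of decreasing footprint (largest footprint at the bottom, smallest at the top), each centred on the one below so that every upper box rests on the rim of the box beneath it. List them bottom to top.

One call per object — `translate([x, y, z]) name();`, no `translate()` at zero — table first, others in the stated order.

table();
translate([753, 178, 712]) open_box();
translate([763, 188, 863]) open_box_2();
translate([767, 194, 1177]) open_box_3();
translate([768, 204, 1490]) open_box_4();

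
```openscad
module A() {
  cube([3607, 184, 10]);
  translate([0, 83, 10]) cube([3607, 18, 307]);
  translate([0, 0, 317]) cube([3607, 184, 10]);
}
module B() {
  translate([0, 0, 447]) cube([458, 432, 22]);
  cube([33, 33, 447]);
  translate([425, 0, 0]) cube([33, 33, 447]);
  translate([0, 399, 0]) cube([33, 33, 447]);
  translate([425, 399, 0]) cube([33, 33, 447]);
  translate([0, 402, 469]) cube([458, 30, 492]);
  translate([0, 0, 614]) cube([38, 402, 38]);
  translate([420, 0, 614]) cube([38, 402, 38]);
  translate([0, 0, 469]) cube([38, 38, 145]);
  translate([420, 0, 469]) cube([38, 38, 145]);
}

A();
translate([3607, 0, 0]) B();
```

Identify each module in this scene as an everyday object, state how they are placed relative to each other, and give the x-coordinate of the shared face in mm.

The I-beam's +x face and the chair's −x face are both at x = 3607 mm.

A is an I-beam. B is a chair. The chair is against the I-beam's +x side, with their −y faces flush. The x-coordinate of the shared face is 3607 mm.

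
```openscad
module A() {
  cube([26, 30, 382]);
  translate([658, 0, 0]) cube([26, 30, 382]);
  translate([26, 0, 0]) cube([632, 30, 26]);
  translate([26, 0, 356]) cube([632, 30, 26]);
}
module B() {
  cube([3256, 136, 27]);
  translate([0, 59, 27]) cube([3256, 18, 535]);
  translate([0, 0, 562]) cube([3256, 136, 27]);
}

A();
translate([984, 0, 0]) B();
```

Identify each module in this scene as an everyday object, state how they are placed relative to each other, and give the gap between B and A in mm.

The I-beam's nearest face is 300 mm from the picture frame's +x face.

A is a picture frame. B is an I-beam. The I-beam is on the floor beside the picture frame on its +x side. The gap between the I-beam and the picture frame is 300 mm.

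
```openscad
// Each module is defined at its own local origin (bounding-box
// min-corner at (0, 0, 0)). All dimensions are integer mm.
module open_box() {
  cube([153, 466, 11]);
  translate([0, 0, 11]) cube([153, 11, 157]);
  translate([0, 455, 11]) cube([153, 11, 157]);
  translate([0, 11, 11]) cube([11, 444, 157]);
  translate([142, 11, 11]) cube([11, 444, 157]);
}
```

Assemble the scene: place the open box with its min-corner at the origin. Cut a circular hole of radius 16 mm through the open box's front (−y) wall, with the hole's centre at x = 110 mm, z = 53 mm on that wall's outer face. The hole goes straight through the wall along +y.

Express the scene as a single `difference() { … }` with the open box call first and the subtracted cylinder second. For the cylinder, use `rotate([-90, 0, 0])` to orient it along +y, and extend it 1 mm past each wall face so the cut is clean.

difference() {
  open_box();
  translate([110, -1, 53]) rotate([-90, 0, 0]) cylinder(h = 13, r = 16);
}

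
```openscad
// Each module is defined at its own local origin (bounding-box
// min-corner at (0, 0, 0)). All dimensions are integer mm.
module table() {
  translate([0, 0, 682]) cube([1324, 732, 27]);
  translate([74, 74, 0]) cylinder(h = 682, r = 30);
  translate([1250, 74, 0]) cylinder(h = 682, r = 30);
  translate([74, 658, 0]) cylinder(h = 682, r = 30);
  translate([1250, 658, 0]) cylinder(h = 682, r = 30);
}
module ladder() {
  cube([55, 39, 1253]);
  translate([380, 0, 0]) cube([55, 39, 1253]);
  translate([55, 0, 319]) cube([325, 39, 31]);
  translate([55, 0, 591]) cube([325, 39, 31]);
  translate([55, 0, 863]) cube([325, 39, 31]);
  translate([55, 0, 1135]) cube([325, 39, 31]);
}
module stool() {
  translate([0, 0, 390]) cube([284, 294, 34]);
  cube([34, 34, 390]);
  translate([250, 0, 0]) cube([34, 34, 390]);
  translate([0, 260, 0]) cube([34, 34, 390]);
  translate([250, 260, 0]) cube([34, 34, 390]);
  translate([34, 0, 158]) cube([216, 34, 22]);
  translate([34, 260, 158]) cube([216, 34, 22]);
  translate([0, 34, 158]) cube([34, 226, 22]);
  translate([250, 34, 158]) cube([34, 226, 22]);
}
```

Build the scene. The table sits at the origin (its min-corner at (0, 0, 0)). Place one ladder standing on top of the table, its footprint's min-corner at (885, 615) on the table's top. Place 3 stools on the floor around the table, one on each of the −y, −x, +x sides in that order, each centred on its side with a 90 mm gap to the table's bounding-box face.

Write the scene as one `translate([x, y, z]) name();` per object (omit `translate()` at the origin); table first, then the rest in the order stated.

table();
translate([885, 615, 709]) ladder();
translate([520, -384, 0]) stool();
translate([-374, 219, 0]) stool();
translate([1414, 219, 0]) stool();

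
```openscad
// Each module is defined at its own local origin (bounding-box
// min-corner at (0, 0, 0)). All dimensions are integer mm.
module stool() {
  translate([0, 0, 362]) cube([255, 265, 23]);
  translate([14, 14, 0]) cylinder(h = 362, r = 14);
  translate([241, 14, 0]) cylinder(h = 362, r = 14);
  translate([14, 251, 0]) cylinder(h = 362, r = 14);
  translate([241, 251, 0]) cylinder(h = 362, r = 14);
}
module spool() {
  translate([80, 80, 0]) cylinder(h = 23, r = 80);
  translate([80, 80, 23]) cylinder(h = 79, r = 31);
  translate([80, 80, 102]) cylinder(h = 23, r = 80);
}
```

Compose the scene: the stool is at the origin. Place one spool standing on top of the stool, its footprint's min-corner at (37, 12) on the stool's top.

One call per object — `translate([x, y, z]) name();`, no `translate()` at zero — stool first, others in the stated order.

stool();
translate([37, 12, 385]) spool();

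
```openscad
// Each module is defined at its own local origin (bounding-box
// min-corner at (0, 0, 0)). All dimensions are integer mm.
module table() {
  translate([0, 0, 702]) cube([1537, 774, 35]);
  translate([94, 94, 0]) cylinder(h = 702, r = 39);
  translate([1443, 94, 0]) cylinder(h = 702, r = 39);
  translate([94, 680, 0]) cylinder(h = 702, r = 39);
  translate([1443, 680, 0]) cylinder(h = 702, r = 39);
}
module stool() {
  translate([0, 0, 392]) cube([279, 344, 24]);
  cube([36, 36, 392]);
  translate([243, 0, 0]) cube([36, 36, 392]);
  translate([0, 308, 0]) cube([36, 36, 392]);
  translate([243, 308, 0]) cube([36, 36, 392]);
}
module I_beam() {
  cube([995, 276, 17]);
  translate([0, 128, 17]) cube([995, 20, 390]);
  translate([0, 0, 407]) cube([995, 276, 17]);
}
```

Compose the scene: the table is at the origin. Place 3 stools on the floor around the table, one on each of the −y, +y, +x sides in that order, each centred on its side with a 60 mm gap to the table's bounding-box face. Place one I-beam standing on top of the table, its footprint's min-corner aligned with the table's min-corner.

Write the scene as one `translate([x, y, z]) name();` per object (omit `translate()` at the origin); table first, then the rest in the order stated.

table();
translate([629, -404, 0]) stool();
translate([629, 834, 0]) stool();
translate([1597, 215, 0]) stool();
translate([0, 0, 737]) I_beam();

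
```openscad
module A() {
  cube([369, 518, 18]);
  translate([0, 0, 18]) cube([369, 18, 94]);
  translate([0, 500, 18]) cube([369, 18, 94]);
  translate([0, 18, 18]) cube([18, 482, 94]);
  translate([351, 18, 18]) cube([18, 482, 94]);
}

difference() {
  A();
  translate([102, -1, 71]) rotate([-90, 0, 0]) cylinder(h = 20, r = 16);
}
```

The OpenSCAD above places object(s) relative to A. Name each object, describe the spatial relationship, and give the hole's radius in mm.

A is an open box. The open box has a circular hole through its front wall. The hole's radius is 16 mm.

The subtracted cylinder has r = 16 mm.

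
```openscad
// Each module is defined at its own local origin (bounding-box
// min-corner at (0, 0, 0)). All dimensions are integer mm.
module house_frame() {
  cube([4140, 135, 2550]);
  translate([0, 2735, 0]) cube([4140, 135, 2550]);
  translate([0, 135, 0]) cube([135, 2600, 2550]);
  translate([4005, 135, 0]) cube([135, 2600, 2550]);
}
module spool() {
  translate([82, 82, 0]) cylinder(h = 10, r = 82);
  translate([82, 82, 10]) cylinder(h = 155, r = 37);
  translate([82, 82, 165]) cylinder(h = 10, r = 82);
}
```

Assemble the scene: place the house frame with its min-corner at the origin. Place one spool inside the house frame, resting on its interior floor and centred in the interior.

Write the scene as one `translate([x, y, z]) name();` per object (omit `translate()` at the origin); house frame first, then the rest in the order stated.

house_frame();
translate([1988, 1353, 0]) spool();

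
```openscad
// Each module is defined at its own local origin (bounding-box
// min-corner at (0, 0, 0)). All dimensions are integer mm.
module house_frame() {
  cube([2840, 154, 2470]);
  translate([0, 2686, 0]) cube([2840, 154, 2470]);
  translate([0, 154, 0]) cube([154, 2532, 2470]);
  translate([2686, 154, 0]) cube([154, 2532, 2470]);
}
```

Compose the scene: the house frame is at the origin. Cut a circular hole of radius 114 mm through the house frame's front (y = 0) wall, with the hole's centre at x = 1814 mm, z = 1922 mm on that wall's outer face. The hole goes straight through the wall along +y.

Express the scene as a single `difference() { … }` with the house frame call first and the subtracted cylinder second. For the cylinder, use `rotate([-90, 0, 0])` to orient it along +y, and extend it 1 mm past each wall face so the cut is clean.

difference() {
  house_frame();
  translate([1814, -1, 1922]) rotate([-90, 0, 0]) cylinder(h = 156, r = 114);
}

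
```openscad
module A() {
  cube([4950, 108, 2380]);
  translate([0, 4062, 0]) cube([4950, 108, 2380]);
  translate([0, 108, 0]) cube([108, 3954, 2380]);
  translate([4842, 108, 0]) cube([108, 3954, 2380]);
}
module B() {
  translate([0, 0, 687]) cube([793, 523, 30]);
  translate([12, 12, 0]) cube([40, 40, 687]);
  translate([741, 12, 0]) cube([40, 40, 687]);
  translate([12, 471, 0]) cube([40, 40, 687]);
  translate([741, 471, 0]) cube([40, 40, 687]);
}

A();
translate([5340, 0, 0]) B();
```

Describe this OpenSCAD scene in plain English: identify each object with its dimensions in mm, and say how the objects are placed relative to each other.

A is a box-shaped house frame (walls only): outside footprint 4950×4170 mm, wall height 2380 mm, wall thickness 108 mm. The two y-facing walls run the full x-width; the two x-facing walls fit between the inner faces of the y-facing walls.

B is a table with a 793×523 mm rectangular top, 30 mm thick, top surface at z = 717 mm, supported by four 40×40 mm square legs, each inset 12 mm from the nearest pair of top edges, running from the floor.

The table is on the floor beside the house frame on its +x side.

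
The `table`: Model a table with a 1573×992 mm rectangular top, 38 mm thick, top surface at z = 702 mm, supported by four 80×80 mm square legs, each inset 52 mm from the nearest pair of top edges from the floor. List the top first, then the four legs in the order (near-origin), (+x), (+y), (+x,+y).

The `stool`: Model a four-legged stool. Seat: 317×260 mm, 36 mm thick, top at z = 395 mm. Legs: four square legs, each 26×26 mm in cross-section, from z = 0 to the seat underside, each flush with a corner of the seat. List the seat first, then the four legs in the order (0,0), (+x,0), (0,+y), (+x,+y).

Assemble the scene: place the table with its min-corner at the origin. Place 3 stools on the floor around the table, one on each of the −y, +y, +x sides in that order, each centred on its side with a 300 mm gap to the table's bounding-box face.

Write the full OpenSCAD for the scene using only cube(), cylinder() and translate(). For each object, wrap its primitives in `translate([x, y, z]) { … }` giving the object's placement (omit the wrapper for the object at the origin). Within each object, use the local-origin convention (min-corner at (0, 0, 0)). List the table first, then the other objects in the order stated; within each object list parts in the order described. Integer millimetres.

translate([0, 0, 664]) cube([1573, 992, 38]);
translate([52, 52, 0]) cube([80, 80, 664]);
translate([1441, 52, 0]) cube([80, 80, 664]);
translate([52, 860, 0]) cube([80, 80, 664]);
translate([1441, 860, 0]) cube([80, 80, 664]);
translate([628, -560, 0]) {
  translate([0, 0, 359]) cube([317, 260, 36]);
  cube([26, 26, 359]);
  translate([291, 0, 0]) cube([26, 26, 359]);
  translate([0, 234, 0]) cube([26, 26, 359]);
  translate([291, 234, 0]) cube([26, 26, 359]);
}
translate([628, 1292, 0]) {
  translate([0, 0, 359]) cube([317, 260, 36]);
  cube([26, 26, 359]);
  translate([291, 0, 0]) cube([26, 26, 359]);
  translate([0, 234, 0]) cube([26, 26, 359]);
  translate([291, 234, 0]) cube([26, 26, 359]);
}
translate([1873, 366, 0]) {
  translate([0, 0, 359]) cube([317, 260, 36]);
  cube([26, 26, 359]);
  translate([291, 0, 0]) cube([26, 26, 359]);
  translate([0, 234, 0]) cube([26, 26, 359]);
  translate([291, 234, 0]) cube([26, 26, 359]);
}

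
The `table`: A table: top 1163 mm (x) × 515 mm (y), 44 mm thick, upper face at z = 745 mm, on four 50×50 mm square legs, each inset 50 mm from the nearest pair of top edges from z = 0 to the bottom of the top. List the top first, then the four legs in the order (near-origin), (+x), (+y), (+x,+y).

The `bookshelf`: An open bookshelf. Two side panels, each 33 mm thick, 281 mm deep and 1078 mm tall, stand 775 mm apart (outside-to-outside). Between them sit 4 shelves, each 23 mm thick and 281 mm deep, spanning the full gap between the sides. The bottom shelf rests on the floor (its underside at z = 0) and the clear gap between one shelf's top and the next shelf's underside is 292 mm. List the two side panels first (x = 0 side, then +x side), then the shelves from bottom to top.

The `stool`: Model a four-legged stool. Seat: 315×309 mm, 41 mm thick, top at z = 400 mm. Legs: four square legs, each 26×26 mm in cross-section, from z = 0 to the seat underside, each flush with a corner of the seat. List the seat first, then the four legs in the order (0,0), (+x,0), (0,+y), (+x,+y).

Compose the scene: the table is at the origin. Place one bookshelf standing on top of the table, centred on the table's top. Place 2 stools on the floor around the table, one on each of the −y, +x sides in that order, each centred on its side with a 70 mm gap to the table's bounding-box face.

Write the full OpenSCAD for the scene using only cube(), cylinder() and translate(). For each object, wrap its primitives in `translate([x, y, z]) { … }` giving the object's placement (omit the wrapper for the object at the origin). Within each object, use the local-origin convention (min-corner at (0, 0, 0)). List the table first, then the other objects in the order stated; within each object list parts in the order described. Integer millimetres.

translate([0, 0, 701]) cube([1163, 515, 44]);
translate([50, 50, 0]) cube([50, 50, 701]);
translate([1063, 50, 0]) cube([50, 50, 701]);
translate([50, 415, 0]) cube([50, 50, 701]);
translate([1063, 415, 0]) cube([50, 50, 701]);
translate([194, 117, 745]) {
  cube([33, 281, 1078]);
  translate([742, 0, 0]) cube([33, 281, 1078]);
  translate([33, 0, 0]) cube([709, 281, 23]);
  translate([33, 0, 315]) cube([709, 281, 23]);
  translate([33, 0, 630]) cube([709, 281, 23]);
  translate([33, 0, 945]) cube([709, 281, 23]);
}
translate([424, -379, 0]) {
  translate([0, 0, 359]) cube([315, 309, 41]);
  cube([26, 26, 359]);
  translate([289, 0, 0]) cube([26, 26, 359]);
  translate([0, 283, 0]) cube([26, 26, 359]);
  translate([289, 283, 0]) cube([26, 26, 359]);
}
translate([1233, 103, 0]) {
  translate([0, 0, 359]) cube([315, 309, 41]);
  cube([26, 26, 359]);
  translate([289, 0, 0]) cube([26, 26, 359]);
  translate([0, 283, 0]) cube([26, 26, 359]);
  translate([289, 283, 0]) cube([26, 26, 359]);
}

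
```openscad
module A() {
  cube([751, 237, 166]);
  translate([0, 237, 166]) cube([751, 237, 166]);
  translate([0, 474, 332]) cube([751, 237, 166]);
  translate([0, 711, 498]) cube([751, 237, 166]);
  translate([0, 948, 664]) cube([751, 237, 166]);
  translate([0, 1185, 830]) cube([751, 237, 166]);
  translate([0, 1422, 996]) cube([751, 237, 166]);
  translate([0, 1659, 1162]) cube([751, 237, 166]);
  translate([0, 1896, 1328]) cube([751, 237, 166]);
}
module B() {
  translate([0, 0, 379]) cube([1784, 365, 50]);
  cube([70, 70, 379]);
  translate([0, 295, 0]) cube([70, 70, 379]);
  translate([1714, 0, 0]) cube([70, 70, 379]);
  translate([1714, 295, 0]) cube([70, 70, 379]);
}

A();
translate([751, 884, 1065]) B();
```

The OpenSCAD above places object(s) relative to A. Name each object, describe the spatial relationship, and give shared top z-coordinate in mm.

A is a staircase. B is a bench. The bench is beside the staircase with their tops flush at z = 1494. The shared top z-coordinate is 1494 mm.

Both tops at z = 1494 mm.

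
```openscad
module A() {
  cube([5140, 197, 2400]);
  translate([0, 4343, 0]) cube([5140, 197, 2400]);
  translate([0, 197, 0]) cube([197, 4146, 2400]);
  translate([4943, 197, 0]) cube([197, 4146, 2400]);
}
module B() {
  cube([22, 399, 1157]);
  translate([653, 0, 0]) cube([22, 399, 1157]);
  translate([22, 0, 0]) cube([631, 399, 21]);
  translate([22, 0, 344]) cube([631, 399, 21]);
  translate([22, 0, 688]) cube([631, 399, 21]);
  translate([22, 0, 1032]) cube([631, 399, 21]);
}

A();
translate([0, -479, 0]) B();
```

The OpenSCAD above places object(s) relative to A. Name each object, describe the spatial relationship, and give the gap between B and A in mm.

The bookshelf's nearest face is 80 mm from the house frame's −y face.

A is a house frame. B is a bookshelf. The bookshelf is on the floor beside the house frame on its −y side. The gap between the bookshelf and the house frame is 80 mm.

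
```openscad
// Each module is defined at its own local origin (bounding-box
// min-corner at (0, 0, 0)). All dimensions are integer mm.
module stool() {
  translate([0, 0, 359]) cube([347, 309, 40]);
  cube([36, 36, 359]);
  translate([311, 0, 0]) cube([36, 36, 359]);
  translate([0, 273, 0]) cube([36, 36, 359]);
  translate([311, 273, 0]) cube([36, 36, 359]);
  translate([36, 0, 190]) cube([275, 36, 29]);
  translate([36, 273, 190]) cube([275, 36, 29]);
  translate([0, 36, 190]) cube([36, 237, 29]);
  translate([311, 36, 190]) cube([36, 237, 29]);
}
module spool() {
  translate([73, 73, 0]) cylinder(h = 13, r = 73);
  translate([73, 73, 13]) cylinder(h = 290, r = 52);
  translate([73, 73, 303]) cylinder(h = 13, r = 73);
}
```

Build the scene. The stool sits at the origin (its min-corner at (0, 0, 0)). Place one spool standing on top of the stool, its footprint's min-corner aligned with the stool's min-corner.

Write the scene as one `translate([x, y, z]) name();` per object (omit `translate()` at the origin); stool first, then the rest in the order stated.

stool();
translate([0, 0, 399]) spool();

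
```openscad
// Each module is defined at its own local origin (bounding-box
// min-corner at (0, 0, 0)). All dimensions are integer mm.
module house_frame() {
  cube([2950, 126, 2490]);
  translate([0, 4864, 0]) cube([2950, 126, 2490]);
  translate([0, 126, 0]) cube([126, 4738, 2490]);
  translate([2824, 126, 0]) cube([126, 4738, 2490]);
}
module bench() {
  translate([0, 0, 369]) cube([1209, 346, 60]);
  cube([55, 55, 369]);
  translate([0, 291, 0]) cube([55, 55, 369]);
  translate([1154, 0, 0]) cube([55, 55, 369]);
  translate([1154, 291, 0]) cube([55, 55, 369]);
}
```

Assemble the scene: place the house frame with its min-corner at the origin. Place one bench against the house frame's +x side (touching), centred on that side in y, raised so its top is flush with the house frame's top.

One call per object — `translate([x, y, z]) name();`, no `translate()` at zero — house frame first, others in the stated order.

house_frame();
translate([2950, 2322, 2061]) bench();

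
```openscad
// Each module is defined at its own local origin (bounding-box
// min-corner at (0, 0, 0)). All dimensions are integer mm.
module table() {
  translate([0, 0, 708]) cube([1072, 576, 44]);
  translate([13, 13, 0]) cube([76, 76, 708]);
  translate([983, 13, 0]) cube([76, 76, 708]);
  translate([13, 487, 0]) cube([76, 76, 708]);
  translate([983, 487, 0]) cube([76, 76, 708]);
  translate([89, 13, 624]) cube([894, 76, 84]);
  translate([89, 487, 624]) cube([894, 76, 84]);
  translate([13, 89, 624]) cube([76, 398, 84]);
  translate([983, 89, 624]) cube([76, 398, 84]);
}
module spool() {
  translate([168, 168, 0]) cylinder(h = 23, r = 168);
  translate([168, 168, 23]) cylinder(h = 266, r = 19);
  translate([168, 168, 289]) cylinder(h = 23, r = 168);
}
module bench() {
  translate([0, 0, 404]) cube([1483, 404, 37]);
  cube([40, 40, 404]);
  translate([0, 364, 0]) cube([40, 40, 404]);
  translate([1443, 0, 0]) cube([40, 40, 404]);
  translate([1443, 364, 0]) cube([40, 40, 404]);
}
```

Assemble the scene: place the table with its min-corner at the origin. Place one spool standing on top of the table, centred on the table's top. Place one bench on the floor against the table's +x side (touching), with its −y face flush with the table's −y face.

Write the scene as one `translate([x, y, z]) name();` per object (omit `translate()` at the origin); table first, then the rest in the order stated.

table();
translate([368, 120, 752]) spool();
translate([1072, 0, 0]) bench();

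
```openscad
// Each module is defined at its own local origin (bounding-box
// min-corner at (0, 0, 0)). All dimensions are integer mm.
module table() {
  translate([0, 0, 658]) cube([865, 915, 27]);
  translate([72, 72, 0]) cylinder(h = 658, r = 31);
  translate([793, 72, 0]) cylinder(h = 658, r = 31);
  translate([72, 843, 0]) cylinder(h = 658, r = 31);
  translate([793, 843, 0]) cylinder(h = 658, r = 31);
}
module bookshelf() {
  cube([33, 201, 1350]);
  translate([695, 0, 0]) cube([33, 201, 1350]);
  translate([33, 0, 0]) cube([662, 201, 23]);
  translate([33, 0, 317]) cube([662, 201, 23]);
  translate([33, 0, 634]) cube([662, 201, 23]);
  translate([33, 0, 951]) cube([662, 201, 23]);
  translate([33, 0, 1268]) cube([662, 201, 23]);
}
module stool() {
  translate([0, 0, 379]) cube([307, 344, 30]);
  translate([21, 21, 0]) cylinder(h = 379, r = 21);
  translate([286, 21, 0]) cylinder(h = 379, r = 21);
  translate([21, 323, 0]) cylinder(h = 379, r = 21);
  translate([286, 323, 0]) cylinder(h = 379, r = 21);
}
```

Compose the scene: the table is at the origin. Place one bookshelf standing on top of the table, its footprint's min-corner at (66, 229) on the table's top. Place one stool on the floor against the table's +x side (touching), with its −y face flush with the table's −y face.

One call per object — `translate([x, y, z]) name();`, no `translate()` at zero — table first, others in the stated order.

table();
translate([66, 229, 685]) bookshelf();
translate([865, 0, 0]) stool();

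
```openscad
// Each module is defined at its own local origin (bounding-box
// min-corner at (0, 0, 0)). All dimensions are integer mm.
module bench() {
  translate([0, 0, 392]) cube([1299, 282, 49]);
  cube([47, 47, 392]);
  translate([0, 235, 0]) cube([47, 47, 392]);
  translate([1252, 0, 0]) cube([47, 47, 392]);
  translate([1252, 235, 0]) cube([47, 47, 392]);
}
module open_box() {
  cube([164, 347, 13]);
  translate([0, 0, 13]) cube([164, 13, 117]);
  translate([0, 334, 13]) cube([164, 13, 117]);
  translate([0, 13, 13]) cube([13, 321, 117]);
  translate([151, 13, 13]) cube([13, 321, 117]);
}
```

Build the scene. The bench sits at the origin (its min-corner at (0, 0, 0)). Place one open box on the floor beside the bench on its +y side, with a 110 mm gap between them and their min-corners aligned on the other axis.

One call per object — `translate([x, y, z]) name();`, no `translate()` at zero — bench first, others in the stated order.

bench();
translate([0, 392, 0]) open_box();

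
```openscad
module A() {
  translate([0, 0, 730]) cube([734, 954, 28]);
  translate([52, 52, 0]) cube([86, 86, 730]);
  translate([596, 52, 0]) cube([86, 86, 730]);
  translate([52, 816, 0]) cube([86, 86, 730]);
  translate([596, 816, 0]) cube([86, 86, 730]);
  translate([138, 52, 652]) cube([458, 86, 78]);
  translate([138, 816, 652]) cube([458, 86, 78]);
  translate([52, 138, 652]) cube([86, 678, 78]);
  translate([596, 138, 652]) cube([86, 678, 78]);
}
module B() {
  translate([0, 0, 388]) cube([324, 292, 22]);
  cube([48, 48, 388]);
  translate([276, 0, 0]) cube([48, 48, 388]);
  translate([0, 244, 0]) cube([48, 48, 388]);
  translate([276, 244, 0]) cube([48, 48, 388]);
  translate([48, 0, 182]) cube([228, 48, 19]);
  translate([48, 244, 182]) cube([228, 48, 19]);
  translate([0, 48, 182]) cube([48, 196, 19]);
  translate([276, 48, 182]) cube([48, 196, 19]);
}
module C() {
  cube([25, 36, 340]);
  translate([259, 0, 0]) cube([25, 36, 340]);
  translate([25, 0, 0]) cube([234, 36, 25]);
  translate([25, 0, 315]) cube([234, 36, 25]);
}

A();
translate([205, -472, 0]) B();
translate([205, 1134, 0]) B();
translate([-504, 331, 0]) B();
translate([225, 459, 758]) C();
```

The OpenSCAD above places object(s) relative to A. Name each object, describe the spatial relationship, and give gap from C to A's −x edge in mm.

A is a table. B is a stool. C is a picture frame. Three stools sit around the table at the −y, +y, −x sides. The picture frame is on top of the table, centred. The gap from the picture frame to the table's −x edge is 225 mm.

The picture frame's min-x is at 225; the table's min-x is 0; gap = 225 mm.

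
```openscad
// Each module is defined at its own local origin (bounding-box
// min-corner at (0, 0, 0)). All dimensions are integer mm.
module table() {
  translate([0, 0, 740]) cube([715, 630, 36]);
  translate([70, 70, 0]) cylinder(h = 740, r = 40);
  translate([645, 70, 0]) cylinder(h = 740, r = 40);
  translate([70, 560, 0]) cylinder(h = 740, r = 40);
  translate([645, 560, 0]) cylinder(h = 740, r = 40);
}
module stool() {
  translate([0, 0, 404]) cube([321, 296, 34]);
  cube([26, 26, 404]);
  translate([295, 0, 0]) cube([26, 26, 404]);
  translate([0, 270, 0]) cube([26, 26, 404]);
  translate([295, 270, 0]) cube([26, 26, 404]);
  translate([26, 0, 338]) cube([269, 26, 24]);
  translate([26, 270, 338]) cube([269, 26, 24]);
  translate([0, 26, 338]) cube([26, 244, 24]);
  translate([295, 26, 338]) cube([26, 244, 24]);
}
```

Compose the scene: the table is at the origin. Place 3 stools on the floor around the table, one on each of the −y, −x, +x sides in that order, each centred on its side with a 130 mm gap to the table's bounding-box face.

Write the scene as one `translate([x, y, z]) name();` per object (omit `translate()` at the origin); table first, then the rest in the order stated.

table();
translate([197, -426, 0]) stool();
translate([-451, 167, 0]) stool();
translate([845, 167, 0]) stool();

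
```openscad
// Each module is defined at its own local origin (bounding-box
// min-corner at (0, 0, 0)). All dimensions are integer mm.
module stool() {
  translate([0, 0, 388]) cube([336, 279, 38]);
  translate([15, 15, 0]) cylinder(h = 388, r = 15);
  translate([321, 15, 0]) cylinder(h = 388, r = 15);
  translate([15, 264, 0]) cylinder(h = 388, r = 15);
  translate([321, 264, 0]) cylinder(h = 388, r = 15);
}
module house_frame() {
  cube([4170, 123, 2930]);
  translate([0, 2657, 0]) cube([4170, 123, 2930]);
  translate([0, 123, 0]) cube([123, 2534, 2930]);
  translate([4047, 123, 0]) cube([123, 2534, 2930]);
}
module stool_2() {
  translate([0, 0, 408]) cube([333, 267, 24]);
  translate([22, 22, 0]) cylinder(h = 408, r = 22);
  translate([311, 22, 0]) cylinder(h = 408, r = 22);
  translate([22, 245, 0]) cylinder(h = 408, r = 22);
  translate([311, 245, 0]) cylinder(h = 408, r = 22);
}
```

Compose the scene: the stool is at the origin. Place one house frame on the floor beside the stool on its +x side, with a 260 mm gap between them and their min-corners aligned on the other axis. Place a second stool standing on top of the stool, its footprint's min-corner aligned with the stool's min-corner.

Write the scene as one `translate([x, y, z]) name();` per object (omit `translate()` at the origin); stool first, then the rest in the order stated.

stool();
translate([596, 0, 0]) house_frame();
translate([0, 0, 426]) stool_2();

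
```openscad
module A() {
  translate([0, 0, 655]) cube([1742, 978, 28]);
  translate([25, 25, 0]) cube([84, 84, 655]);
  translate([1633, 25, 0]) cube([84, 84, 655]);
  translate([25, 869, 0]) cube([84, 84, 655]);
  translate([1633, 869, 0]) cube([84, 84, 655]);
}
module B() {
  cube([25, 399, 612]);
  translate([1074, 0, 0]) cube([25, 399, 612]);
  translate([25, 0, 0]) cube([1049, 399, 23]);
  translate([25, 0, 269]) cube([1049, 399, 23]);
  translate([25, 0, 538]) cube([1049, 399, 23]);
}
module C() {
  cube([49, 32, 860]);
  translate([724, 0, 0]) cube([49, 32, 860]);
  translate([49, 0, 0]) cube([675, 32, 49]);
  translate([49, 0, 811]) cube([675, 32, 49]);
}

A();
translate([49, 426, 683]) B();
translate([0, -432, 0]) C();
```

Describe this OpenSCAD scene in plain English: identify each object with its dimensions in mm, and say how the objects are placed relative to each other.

A is a rectangular dining table. The top is 1742×978×28 mm with its upper surface at z = 683 mm. It stands on four 84×84 mm square legs, each inset 25 mm from the nearest pair of top edges, running from the floor to the underside of the top.

B is an open bookshelf. Two side panels, each 25 mm thick, 399 mm deep and 612 mm tall, stand 1099 mm apart (outside-to-outside). Between them sit 3 shelves, each 23 mm thick and 399 mm deep, spanning the full gap between the sides. The bottom shelf rests on the floor (its underside at z = 0) and the clear gap between one shelf's top and the next shelf's underside is 246 mm.

C is a picture frame with a 675×762 mm rectangular opening (x by z) and a uniform 49 mm border on every side. Frame depth is 32 mm along y. It is built from two vertical stiles running the full outside height and two horizontal rails spanning the gap between the stiles.

The bookshelf is on top of the table. The picture frame is on the floor beside the table on its −y side.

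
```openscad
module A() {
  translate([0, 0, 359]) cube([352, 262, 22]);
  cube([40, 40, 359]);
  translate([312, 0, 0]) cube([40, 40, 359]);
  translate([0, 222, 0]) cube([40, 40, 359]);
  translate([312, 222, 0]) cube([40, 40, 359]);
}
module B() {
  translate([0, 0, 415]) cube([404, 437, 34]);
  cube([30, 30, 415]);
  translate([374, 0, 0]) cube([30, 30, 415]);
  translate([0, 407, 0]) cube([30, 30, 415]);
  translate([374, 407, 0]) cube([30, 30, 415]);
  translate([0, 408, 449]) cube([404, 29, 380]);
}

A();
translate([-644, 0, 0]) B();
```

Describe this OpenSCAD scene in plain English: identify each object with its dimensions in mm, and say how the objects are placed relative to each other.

A is a simple wooden stool: a rectangular seat 352 mm (x) by 262 mm (y), 22 mm thick, top face at z = 381 mm, on four square legs, each 40×40 mm in cross-section. The legs rest on z = 0, each flush with a corner of the seat.

B is a chair: 404×437 mm seat, 34 mm thick, top at z = 449 mm, on four 30 mm square corner legs flush with the seat edges. A 29 mm thick backrest slab spans the full seat width, extending 380 mm above the seat top, its back face flush with the seat's +y edge.

The chair is on the floor beside the stool on its −x side.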